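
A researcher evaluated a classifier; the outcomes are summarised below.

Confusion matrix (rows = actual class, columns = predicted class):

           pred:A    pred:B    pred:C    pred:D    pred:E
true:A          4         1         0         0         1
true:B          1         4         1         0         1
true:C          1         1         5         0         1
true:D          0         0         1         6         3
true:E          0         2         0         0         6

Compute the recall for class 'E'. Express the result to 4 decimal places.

0.7500

One-vs-rest for 'E': TP = diagonal; FP = other classes predicted 'E'; FN = 'E' predicted as other.
recall = TP/(TP+FN).
E: TP=6, FN=0+2+0+0=2 → 6/8 = 0.75000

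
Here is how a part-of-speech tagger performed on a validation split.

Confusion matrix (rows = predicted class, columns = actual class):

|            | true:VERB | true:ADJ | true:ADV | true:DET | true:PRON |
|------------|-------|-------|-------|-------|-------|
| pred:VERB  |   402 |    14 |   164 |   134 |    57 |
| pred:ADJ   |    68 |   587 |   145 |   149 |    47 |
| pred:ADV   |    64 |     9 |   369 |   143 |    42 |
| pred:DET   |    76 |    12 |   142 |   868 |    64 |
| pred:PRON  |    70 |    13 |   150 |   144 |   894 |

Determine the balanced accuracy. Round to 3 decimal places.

0.662

Balanced accuracy = mean of per-class recall.
  VERB: recall = 402/680 = 0.5912
  ADJ: recall = 587/635 = 0.9244
  ADV: recall = 369/970 = 0.3804
  DET: recall = 868/1438 = 0.6036
  PRON: recall = 894/1104 = 0.8098
Mean = (0.5912 + 0.9244 + 0.3804 + 0.6036 + 0.8098) / 5 = 0.662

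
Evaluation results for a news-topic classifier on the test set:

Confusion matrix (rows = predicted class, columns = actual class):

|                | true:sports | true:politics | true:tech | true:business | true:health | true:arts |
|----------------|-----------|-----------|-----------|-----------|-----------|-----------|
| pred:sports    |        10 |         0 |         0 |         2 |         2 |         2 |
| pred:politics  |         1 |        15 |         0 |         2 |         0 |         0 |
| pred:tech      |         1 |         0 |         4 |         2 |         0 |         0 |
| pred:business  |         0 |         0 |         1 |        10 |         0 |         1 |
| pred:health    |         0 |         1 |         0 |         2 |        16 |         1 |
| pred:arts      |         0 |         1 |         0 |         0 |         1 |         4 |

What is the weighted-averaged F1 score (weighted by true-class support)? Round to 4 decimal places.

Per-class F1 score (2·TP/(2·TP+FP+FN)):
  sports: TP=10, FP=0+0+2+2+2=6, FN=1+1+0+0+0=2 → 20/28 = 0.71429
  politics: TP=15, FP=1+0+2+0+0=3, FN=0+0+0+1+1=2 → 30/35 = 0.85714
  tech: TP=4, FP=1+0+2+0+0=3, FN=0+0+1+0+0=1 → 8/12 = 0.66667
  business: TP=10, FP=0+0+1+0+1=2, FN=2+2+2+2+0=8 → 20/30 = 0.66667
  health: TP=16, FP=0+1+0+2+1=4, FN=2+0+0+0+1=3 → 32/39 = 0.82051
  arts: TP=4, FP=0+1+0+0+1=2, FN=2+0+0+1+1=4 → 8/14 = 0.57143
Weighted-F1 score = Σ (supportᵢ/N)·F1 scoreᵢ with N=79: (12/79)·0.71429 + (17/79)·0.85714 + (5/79)·0.66667 + (18/79)·0.66667 + (19/79)·0.82051 + (8/79)·0.57143 = 0.7422

0.7422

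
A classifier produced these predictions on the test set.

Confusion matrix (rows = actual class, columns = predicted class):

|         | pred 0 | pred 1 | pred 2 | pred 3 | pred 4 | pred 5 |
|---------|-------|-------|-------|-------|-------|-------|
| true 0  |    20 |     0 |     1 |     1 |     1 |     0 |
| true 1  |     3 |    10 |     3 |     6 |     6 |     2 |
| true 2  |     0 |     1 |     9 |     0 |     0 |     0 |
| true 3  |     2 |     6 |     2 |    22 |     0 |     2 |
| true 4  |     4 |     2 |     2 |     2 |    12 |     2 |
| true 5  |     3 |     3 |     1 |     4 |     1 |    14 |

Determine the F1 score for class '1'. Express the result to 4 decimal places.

Take TP from the diagonal, FP from the rest of the '1' prediction marginal, FN from the rest of the '1' actual marginal.
F1 score = 2·TP/(2·TP+FP+FN).
1: TP=10, FP=0+1+6+2+3=12, FN=3+3+6+6+2=20 → 20/52 = 0.38462

0.3846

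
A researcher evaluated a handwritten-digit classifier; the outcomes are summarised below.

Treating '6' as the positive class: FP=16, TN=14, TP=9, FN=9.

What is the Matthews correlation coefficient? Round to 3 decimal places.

MCC = (TP·TN − FP·FN) / √((TP+FP)(TP+FN)(TN+FP)(TN+FN))
Numerator = 9·14 − 16·9 = -18
Denominator = √(25·18·30·23) = √310500 = 557.2253
MCC = -18 / 557.2253 = -0.032

-0.032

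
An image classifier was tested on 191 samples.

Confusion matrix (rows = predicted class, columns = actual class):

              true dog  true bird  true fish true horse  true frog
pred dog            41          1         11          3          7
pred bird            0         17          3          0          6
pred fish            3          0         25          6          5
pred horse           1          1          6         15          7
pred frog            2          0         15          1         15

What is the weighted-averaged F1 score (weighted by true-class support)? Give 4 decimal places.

0.5747

Per-class F1 score (2·TP/(2·TP+FP+FN)):
  dog: TP=41, FP=1+11+3+7=22, FN=0+3+1+2=6 → 82/110 = 0.74545
  bird: TP=17, FP=0+3+0+6=9, FN=1+0+1+0=2 → 34/45 = 0.75556
  fish: TP=25, FP=3+0+6+5=14, FN=11+3+6+15=35 → 50/99 = 0.50505
  horse: TP=15, FP=1+1+6+7=15, FN=3+0+6+1=10 → 30/55 = 0.54545
  frog: TP=15, FP=2+0+15+1=18, FN=7+6+5+7=25 → 30/73 = 0.41096
Weighted-F1 score = Σ (supportᵢ/N)·F1 scoreᵢ with N=191: (47/191)·0.74545 + (19/191)·0.75556 + (60/191)·0.50505 + (25/191)·0.54545 + (40/191)·0.41096 = 0.5747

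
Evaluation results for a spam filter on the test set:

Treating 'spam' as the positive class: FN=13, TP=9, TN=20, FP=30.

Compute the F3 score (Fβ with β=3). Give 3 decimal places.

0.380

Fβ = (1+β²)·TP / ((1+β²)·TP + β²·FN + FP), with β²=9
= 10·9 / (10·9 + 9·13 + 30) = 0.380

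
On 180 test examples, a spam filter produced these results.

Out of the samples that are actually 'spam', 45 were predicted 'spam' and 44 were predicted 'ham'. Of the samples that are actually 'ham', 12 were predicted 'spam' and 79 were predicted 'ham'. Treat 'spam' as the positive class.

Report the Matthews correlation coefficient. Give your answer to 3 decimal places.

MCC = (TP·TN − FP·FN) / √((TP+FP)(TP+FN)(TN+FP)(TN+FN))
Numerator = 45·79 − 12·44 = 3027
Denominator = √(57·89·91·123) = √56782089 = 7535.3891
MCC = 3027 / 7535.3891 = 0.402

0.402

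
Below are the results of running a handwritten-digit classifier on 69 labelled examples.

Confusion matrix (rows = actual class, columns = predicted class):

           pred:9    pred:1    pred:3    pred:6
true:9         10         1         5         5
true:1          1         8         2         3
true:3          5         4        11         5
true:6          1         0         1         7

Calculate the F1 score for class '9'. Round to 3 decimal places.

One-vs-rest for '9': TP = diagonal; FP = other classes predicted '9'; FN = '9' predicted as other.
F1 score = 2·TP/(2·TP+FP+FN).
9: TP=10, FP=1+5+1=7, FN=1+5+5=11 → 20/38 = 0.5263

0.526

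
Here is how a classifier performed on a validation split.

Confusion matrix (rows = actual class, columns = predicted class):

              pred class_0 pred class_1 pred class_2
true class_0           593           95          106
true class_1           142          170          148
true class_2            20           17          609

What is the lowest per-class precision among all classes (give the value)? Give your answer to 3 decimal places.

Per-class precision (TP/(TP+FP)):
  class_0: TP=593, FP=142+20=162 → 593/755 = 0.7854
  class_1: TP=170, FP=95+17=112 → 170/282 = 0.6028
  class_2: TP=609, FP=106+148=254 → 609/863 = 0.7057
Lowest is class 'class_1' with precision = 0.603.

0.603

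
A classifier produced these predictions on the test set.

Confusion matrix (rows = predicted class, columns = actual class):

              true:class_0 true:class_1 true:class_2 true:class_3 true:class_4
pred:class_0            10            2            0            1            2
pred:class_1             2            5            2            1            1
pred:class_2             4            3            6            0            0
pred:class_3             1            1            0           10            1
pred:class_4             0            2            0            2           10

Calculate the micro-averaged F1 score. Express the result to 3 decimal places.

Micro-averaging pools counts across classes: ΣTP=41, ΣFP=25, ΣFN=25.
Micro-F1 score = 2·TP/(2·TP+FP+FN) on pooled counts = 0.621 (equals overall accuracy in single-label multiclass).

0.621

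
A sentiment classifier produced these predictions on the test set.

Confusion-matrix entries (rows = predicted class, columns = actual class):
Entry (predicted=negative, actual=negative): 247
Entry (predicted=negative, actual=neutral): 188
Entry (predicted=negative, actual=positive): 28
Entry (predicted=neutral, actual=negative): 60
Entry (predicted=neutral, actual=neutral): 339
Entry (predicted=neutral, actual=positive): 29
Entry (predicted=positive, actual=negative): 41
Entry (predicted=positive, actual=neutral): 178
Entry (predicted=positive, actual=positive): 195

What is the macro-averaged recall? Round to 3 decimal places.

Per-class recall (TP/(TP+FN)):
  negative: TP=247, FN=60+41=101 → 247/348 = 0.7098
  neutral: TP=339, FN=188+178=366 → 339/705 = 0.4809
  positive: TP=195, FN=28+29=57 → 195/252 = 0.7738
Macro-recall = mean = (0.7098 + 0.4809 + 0.7738) / 3 = 0.655

0.655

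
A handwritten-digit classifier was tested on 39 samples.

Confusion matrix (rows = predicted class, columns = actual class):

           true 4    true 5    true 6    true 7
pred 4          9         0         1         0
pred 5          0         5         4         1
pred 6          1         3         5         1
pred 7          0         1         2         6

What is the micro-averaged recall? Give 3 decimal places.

0.641

Micro-averaging pools counts across classes: ΣTP=25, ΣFP=14, ΣFN=14.
Micro-recall = TP/(TP+FN) on pooled counts = 0.641 (equals overall accuracy in single-label multiclass).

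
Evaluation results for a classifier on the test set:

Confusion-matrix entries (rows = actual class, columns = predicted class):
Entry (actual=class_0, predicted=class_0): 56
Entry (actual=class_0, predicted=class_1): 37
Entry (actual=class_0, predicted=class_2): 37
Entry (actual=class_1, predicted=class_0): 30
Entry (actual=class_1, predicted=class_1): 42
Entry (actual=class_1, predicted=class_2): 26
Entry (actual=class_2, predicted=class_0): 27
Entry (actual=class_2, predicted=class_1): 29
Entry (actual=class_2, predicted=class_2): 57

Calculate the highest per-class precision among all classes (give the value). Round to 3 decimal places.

0.496

Per-class precision (TP/(TP+FP)):
  class_0: TP=56, FP=30+27=57 → 56/113 = 0.4956
  class_1: TP=42, FP=37+29=66 → 42/108 = 0.3889
  class_2: TP=57, FP=37+26=63 → 57/120 = 0.4750
Highest is class 'class_0' with precision = 0.496.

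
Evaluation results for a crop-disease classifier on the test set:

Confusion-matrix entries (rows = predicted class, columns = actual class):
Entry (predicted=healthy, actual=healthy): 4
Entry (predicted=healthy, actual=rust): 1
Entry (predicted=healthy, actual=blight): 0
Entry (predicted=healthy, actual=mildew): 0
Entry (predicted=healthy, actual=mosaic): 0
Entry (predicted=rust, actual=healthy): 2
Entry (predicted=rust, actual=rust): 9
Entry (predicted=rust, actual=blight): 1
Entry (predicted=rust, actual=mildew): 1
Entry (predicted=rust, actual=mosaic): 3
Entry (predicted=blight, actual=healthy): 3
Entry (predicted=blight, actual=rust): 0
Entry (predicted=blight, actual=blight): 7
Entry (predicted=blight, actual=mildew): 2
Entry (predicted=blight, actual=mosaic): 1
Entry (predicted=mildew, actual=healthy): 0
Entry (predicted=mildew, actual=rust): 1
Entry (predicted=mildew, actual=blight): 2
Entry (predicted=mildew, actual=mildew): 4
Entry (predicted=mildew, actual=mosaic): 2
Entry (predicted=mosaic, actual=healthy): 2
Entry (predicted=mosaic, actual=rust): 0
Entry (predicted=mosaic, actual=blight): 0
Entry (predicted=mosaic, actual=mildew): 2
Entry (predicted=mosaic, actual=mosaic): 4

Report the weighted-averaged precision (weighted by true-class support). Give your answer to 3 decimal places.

Per-class precision (TP/(TP+FP)):
  healthy: TP=4, FP=1+0+0+0=1 → 4/5 = 0.8000
  rust: TP=9, FP=2+1+1+3=7 → 9/16 = 0.5625
  blight: TP=7, FP=3+0+2+1=6 → 7/13 = 0.5385
  mildew: TP=4, FP=0+1+2+2=5 → 4/9 = 0.4444
  mosaic: TP=4, FP=2+0+0+2=4 → 4/8 = 0.5000
Weighted-precision = Σ (supportᵢ/N)·precisionᵢ with N=51: (11/51)·0.8000 + (11/51)·0.5625 + (10/51)·0.5385 + (9/51)·0.4444 + (10/51)·0.5000 = 0.576

0.576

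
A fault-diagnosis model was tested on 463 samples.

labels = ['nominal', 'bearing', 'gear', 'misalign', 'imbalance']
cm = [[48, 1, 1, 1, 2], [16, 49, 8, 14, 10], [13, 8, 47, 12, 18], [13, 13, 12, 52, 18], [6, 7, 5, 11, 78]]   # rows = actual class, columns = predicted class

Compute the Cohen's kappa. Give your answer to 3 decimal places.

Observed agreement pₒ = trace/N = 274/463 = 0.5918
Expected agreement pₑ = Σ (rowᵢ·colᵢ)/N² = (53·96 + 97·78 + 98·73 + 108·90 + 107·126)/463² = 0.2006
κ = (pₒ − pₑ)/(1 − pₑ) = (0.5918 − 0.2006)/(1 − 0.2006) = 0.489

0.489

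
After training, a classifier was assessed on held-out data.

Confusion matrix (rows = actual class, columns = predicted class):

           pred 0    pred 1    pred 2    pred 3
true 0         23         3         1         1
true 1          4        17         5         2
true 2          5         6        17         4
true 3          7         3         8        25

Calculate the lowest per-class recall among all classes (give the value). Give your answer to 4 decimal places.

Per-class recall (TP/(TP+FN)):
  0: TP=23, FN=3+1+1=5 → 23/28 = 0.82143
  1: TP=17, FN=4+5+2=11 → 17/28 = 0.60714
  2: TP=17, FN=5+6+4=15 → 17/32 = 0.53125
  3: TP=25, FN=7+3+8=18 → 25/43 = 0.58140
Lowest is class '2' with recall = 0.5313.

0.5313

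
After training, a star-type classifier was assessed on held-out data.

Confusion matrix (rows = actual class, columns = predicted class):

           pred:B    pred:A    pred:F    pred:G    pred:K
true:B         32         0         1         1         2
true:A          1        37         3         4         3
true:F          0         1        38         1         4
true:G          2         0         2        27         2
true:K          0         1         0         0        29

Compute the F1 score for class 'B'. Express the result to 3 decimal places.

Take TP from the diagonal, FP from the rest of the 'B' prediction marginal, FN from the rest of the 'B' actual marginal.
F1 score = 2·TP/(2·TP+FP+FN).
B: TP=32, FP=1+0+2+0=3, FN=0+1+1+2=4 → 64/71 = 0.9014

0.901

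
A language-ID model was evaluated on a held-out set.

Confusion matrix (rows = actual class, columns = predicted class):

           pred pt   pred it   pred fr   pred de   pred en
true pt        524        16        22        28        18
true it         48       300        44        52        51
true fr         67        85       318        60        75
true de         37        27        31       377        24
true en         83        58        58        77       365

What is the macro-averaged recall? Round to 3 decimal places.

0.665

Per-class recall (TP/(TP+FN)):
  pt: TP=524, FN=16+22+28+18=84 → 524/608 = 0.8618
  it: TP=300, FN=48+44+52+51=195 → 300/495 = 0.6061
  fr: TP=318, FN=67+85+60+75=287 → 318/605 = 0.5256
  de: TP=377, FN=37+27+31+24=119 → 377/496 = 0.7601
  en: TP=365, FN=83+58+58+77=276 → 365/641 = 0.5694
Macro-recall = mean = (0.8618 + 0.6061 + 0.5256 + 0.7601 + 0.5694) / 5 = 0.665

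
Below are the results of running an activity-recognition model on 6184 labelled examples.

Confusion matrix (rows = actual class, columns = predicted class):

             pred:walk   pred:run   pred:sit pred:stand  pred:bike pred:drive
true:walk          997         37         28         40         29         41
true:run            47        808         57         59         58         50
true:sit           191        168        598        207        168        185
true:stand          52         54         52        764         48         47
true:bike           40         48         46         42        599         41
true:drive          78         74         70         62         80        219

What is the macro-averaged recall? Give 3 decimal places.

Per-class recall (TP/(TP+FN)):
  walk: TP=997, FN=37+28+40+29+41=175 → 997/1172 = 0.8507
  run: TP=808, FN=47+57+59+58+50=271 → 808/1079 = 0.7488
  sit: TP=598, FN=191+168+207+168+185=919 → 598/1517 = 0.3942
  stand: TP=764, FN=52+54+52+48+47=253 → 764/1017 = 0.7512
  bike: TP=599, FN=40+48+46+42+41=217 → 599/816 = 0.7341
  drive: TP=219, FN=78+74+70+62+80=364 → 219/583 = 0.3756
Macro-recall = mean = (0.8507 + 0.7488 + 0.3942 + 0.7512 + 0.7341 + 0.3756) / 6 = 0.642

0.642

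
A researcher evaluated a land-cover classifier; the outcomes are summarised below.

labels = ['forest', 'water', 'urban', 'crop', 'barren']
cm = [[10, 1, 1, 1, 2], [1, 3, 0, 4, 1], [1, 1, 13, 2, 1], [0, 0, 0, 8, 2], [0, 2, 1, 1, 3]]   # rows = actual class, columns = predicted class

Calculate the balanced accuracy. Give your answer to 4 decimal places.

0.5902

Balanced accuracy = mean of per-class recall.
  forest: recall = 10/15 = 0.66667
  water: recall = 3/9 = 0.33333
  urban: recall = 13/18 = 0.72222
  crop: recall = 8/10 = 0.80000
  barren: recall = 3/7 = 0.42857
Mean = (0.66667 + 0.33333 + 0.72222 + 0.80000 + 0.42857) / 5 = 0.5902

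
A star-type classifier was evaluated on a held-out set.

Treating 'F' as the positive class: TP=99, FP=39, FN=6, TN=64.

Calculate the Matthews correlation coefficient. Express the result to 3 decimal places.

MCC = (TP·TN − FP·FN) / √((TP+FP)(TP+FN)(TN+FP)(TN+FN))
Numerator = 99·64 − 39·6 = 6102
Denominator = √(138·105·103·70) = √104472900 = 10221.1986
MCC = 6102 / 10221.1986 = 0.597

0.597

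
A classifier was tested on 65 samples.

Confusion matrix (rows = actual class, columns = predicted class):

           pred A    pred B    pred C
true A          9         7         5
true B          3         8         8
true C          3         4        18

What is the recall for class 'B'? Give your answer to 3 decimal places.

0.421

Treat 'B' as positive and all other classes as negative.
recall = TP/(TP+FN).
B: TP=8, FN=3+8=11 → 8/19 = 0.4211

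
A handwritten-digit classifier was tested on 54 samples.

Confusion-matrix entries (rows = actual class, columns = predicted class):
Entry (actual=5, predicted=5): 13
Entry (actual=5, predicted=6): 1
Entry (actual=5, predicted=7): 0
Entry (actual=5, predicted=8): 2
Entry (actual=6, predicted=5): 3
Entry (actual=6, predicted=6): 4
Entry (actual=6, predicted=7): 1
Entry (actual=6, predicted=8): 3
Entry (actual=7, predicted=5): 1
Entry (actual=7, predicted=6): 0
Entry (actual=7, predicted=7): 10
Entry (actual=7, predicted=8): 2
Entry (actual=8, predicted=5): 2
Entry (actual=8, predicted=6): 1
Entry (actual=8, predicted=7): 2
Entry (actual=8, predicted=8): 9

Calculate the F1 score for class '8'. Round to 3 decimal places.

0.600

Treat '8' as positive and all other classes as negative.
F1 score = 2·TP/(2·TP+FP+FN).
8: TP=9, FP=2+3+2=7, FN=2+1+2=5 → 18/30 = 0.6000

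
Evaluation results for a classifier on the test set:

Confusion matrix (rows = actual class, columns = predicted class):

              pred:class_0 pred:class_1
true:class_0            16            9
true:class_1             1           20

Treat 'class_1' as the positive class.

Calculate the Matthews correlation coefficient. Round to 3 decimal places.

0.611

MCC = (TP·TN − FP·FN) / √((TP+FP)(TP+FN)(TN+FP)(TN+FN))
Numerator = 20·16 − 9·1 = 311
Denominator = √(29·21·25·17) = √258825 = 508.7485
MCC = 311 / 508.7485 = 0.611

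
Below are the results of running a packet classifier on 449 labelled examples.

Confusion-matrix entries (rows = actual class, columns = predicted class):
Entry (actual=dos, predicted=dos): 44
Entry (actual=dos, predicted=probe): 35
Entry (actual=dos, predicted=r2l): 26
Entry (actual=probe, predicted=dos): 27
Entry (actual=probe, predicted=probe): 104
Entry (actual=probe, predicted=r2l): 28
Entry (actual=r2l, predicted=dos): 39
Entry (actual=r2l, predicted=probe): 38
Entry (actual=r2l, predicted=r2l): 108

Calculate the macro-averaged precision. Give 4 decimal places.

0.5514

Per-class precision (TP/(TP+FP)):
  dos: TP=44, FP=27+39=66 → 44/110 = 0.40000
  probe: TP=104, FP=35+38=73 → 104/177 = 0.58757
  r2l: TP=108, FP=26+28=54 → 108/162 = 0.66667
Macro-precision = mean = (0.40000 + 0.58757 + 0.66667) / 3 = 0.5514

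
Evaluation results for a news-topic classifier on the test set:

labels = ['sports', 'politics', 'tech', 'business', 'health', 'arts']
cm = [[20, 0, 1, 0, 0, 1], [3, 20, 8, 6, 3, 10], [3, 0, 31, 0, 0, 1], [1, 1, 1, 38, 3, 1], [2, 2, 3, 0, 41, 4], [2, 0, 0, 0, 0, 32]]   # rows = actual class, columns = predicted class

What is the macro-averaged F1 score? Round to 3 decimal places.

Per-class F1 score (2·TP/(2·TP+FP+FN)):
  sports: TP=20, FP=3+3+1+2+2=11, FN=0+1+0+0+1=2 → 40/53 = 0.7547
  politics: TP=20, FP=0+0+1+2+0=3, FN=3+8+6+3+10=30 → 40/73 = 0.5479
  tech: TP=31, FP=1+8+1+3+0=13, FN=3+0+0+0+1=4 → 62/79 = 0.7848
  business: TP=38, FP=0+6+0+0+0=6, FN=1+1+1+3+1=7 → 76/89 = 0.8539
  health: TP=41, FP=0+3+0+3+0=6, FN=2+2+3+0+4=11 → 82/99 = 0.8283
  arts: TP=32, FP=1+10+1+1+4=17, FN=2+0+0+0+0=2 → 64/83 = 0.7711
Macro-F1 score = mean = (0.7547 + 0.5479 + 0.7848 + 0.8539 + 0.8283 + 0.7711) / 6 = 0.757

0.757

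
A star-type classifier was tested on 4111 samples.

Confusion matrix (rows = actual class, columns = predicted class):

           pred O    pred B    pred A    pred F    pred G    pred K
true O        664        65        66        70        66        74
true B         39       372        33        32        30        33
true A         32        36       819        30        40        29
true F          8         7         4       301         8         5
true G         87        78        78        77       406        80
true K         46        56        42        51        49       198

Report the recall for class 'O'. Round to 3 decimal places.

One-vs-rest for 'O': TP = diagonal; FP = other classes predicted 'O'; FN = 'O' predicted as other.
recall = TP/(TP+FN).
O: TP=664, FN=65+66+70+66+74=341 → 664/1005 = 0.6607

0.661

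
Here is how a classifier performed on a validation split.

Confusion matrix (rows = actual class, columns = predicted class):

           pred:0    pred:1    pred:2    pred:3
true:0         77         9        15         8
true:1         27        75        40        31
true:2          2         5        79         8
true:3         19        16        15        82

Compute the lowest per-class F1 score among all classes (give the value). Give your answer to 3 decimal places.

Per-class F1 score (2·TP/(2·TP+FP+FN)):
  0: TP=77, FP=27+2+19=48, FN=9+15+8=32 → 154/234 = 0.6581
  1: TP=75, FP=9+5+16=30, FN=27+40+31=98 → 150/278 = 0.5396
  2: TP=79, FP=15+40+15=70, FN=2+5+8=15 → 158/243 = 0.6502
  3: TP=82, FP=8+31+8=47, FN=19+16+15=50 → 164/261 = 0.6284
Lowest is class '1' with F1 score = 0.540.

0.540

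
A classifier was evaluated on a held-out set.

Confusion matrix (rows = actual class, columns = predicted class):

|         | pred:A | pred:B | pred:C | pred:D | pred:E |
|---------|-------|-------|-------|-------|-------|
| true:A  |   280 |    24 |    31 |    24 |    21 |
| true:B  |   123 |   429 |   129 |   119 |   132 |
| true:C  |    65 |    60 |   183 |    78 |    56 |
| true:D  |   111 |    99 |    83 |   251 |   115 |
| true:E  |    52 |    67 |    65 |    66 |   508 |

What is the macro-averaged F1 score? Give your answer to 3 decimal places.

0.507

Per-class F1 score (2·TP/(2·TP+FP+FN)):
  A: TP=280, FP=123+65+111+52=351, FN=24+31+24+21=100 → 560/1011 = 0.5539
  B: TP=429, FP=24+60+99+67=250, FN=123+129+119+132=503 → 858/1611 = 0.5326
  C: TP=183, FP=31+129+83+65=308, FN=65+60+78+56=259 → 366/933 = 0.3923
  D: TP=251, FP=24+119+78+66=287, FN=111+99+83+115=408 → 502/1197 = 0.4194
  E: TP=508, FP=21+132+56+115=324, FN=52+67+65+66=250 → 1016/1590 = 0.6390
Macro-F1 score = mean = (0.5539 + 0.5326 + 0.3923 + 0.4194 + 0.6390) / 5 = 0.507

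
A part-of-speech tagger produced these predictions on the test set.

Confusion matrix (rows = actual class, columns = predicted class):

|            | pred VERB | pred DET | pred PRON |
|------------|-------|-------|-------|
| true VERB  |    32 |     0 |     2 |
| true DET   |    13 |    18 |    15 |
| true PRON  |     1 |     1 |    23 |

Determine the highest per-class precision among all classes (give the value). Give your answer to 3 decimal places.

Per-class precision (TP/(TP+FP)):
  VERB: TP=32, FP=13+1=14 → 32/46 = 0.6957
  DET: TP=18, FP=0+1=1 → 18/19 = 0.9474
  PRON: TP=23, FP=2+15=17 → 23/40 = 0.5750
Highest is class 'DET' with precision = 0.947.

0.947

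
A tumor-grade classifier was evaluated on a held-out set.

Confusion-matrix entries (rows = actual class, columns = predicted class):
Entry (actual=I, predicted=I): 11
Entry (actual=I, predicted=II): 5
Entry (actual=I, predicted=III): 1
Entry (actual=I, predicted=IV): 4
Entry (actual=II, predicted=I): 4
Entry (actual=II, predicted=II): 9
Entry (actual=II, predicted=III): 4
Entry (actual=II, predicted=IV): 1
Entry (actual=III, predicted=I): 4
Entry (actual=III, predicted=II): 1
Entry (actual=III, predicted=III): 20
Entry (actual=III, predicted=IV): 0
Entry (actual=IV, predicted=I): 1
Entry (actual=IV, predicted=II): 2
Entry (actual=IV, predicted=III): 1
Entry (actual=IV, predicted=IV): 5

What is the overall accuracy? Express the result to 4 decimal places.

0.6164

Accuracy = trace / total = (11+9+20+5=45) / 73 = 45/73 = 0.6164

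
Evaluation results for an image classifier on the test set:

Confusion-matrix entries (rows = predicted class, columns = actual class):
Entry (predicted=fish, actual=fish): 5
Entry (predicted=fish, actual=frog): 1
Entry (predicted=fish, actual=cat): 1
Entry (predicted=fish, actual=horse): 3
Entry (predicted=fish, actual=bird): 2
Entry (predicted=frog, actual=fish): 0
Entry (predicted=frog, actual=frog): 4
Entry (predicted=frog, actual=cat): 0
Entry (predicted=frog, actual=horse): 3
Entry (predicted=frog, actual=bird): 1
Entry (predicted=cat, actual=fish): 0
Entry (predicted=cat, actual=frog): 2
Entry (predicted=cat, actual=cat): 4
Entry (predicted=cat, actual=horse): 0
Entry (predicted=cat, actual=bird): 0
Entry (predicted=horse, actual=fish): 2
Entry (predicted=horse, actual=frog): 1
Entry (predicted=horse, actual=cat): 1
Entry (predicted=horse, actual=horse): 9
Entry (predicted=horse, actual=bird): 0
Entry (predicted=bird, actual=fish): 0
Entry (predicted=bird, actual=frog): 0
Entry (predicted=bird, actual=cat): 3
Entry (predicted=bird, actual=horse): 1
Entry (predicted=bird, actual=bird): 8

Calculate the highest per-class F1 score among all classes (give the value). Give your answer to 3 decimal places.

0.696

Per-class F1 score (2·TP/(2·TP+FP+FN)):
  fish: TP=5, FP=1+1+3+2=7, FN=0+0+2+0=2 → 10/19 = 0.5263
  frog: TP=4, FP=0+0+3+1=4, FN=1+2+1+0=4 → 8/16 = 0.5000
  cat: TP=4, FP=0+2+0+0=2, FN=1+0+1+3=5 → 8/15 = 0.5333
  horse: TP=9, FP=2+1+1+0=4, FN=3+3+0+1=7 → 18/29 = 0.6207
  bird: TP=8, FP=0+0+3+1=4, FN=2+1+0+0=3 → 16/23 = 0.6957
Highest is class 'bird' with F1 score = 0.696.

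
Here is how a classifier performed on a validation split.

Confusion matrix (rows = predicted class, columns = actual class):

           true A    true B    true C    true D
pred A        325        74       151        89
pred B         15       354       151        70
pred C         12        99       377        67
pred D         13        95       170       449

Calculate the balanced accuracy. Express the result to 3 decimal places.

Balanced accuracy = mean of per-class recall.
  A: recall = 325/365 = 0.8904
  B: recall = 354/622 = 0.5691
  C: recall = 377/849 = 0.4441
  D: recall = 449/675 = 0.6652
Mean = (0.8904 + 0.5691 + 0.4441 + 0.6652) / 4 = 0.642

0.642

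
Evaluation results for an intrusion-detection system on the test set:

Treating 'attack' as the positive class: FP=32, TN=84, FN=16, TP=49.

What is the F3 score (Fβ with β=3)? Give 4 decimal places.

Fβ = (1+β²)·TP / ((1+β²)·TP + β²·FN + FP), with β²=9
= 10·49 / (10·49 + 9·16 + 32) = 0.7357

0.7357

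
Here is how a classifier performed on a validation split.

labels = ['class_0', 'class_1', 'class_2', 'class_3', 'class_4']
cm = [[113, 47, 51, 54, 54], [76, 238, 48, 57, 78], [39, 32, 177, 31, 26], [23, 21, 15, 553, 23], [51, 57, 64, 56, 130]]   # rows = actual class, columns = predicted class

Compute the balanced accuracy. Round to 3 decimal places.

0.529

Balanced accuracy = mean of per-class recall.
  class_0: recall = 113/319 = 0.3542
  class_1: recall = 238/497 = 0.4789
  class_2: recall = 177/305 = 0.5803
  class_3: recall = 553/635 = 0.8709
  class_4: recall = 130/358 = 0.3631
Mean = (0.3542 + 0.4789 + 0.5803 + 0.8709 + 0.3631) / 5 = 0.529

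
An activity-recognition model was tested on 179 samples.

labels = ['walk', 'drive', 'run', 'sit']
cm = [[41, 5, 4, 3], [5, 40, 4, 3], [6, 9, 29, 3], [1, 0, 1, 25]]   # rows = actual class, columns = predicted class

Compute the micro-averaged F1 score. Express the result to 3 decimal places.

0.754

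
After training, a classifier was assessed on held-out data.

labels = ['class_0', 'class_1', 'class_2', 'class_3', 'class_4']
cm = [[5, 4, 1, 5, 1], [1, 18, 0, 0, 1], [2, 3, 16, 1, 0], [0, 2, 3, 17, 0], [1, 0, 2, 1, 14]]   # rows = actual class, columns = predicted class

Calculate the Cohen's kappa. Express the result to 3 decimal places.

Observed agreement pₒ = trace/N = 70/98 = 0.7143
Expected agreement pₑ = Σ (rowᵢ·colᵢ)/N² = (16·9 + 20·27 + 22·22 + 22·24 + 18·16)/98² = 0.2066
κ = (pₒ − pₑ)/(1 − pₑ) = (0.7143 − 0.2066)/(1 − 0.2066) = 0.640

0.640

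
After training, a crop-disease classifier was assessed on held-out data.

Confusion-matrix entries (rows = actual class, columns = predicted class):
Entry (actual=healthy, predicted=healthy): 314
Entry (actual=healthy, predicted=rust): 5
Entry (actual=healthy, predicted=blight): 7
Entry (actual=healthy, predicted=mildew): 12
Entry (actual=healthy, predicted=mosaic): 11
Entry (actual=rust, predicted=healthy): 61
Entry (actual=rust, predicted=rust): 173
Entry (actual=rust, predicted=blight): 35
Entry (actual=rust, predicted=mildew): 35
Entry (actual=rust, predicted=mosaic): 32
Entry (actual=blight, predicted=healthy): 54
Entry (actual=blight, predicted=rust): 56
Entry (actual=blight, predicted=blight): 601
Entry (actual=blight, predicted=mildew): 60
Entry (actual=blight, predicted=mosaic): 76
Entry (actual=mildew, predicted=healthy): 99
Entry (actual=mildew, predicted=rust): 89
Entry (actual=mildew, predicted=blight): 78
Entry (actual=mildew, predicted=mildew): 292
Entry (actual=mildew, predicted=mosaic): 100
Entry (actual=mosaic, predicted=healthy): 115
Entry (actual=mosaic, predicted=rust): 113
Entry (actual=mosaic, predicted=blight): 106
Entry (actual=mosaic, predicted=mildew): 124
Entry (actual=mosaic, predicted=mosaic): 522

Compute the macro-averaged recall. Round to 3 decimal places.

Per-class recall (TP/(TP+FN)):
  healthy: TP=314, FN=5+7+12+11=35 → 314/349 = 0.8997
  rust: TP=173, FN=61+35+35+32=163 → 173/336 = 0.5149
  blight: TP=601, FN=54+56+60+76=246 → 601/847 = 0.7096
  mildew: TP=292, FN=99+89+78+100=366 → 292/658 = 0.4438
  mosaic: TP=522, FN=115+113+106+124=458 → 522/980 = 0.5327
Macro-recall = mean = (0.8997 + 0.5149 + 0.7096 + 0.4438 + 0.5327) / 5 = 0.620

0.620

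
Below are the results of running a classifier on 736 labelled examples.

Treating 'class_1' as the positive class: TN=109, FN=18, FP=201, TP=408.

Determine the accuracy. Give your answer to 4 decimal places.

0.7024

Accuracy = (TP+TN)/N = (408+109)/736 = 0.7024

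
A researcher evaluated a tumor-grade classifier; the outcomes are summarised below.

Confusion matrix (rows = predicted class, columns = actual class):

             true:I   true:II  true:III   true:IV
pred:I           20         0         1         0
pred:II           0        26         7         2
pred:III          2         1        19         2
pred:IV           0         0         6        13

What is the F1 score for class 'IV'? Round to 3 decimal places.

0.722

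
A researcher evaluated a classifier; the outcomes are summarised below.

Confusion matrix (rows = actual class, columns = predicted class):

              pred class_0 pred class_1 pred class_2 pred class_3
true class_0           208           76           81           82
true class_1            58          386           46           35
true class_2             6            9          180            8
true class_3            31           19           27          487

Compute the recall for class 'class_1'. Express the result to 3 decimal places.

Take TP from the diagonal, FP from the rest of the 'class_1' prediction marginal, FN from the rest of the 'class_1' actual marginal.
recall = TP/(TP+FN).
class_1: TP=386, FN=58+46+35=139 → 386/525 = 0.7352

0.735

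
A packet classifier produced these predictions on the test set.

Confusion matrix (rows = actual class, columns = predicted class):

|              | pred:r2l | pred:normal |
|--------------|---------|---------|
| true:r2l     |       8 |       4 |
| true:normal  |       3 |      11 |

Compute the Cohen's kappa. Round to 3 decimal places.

0.455

Observed agreement pₒ = trace/N = 19/26 = 0.7308
Expected agreement pₑ = Σ (rowᵢ·colᵢ)/N² = (12·11 + 14·15)/26² = 0.5059
κ = (pₒ − pₑ)/(1 − pₑ) = (0.7308 − 0.5059)/(1 − 0.5059) = 0.455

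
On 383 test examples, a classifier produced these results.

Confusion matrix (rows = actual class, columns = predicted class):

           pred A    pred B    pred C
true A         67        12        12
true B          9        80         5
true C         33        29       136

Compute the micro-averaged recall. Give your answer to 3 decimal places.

Micro-averaging pools counts across classes: ΣTP=283, ΣFP=100, ΣFN=100.
Micro-recall = TP/(TP+FN) on pooled counts = 0.739 (equals overall accuracy in single-label multiclass).

0.739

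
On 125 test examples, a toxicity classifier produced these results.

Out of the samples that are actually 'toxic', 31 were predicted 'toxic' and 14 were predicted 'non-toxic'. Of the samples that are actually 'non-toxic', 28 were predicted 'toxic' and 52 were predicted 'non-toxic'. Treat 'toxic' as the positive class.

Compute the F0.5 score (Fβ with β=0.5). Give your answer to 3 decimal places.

Fβ = (1+β²)·TP / ((1+β²)·TP + β²·FN + FP), with β²=1/4
= 1.25·31 / (1.25·31 + 0.25·14 + 28) = 0.552

0.552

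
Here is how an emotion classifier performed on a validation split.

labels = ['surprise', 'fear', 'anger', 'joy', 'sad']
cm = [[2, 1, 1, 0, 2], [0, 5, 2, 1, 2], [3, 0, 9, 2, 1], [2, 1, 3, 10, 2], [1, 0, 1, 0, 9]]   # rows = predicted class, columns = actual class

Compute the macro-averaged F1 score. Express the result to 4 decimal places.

0.5533

Per-class F1 score (2·TP/(2·TP+FP+FN)):
  surprise: TP=2, FP=1+1+0+2=4, FN=0+3+2+1=6 → 4/14 = 0.28571
  fear: TP=5, FP=0+2+1+2=5, FN=1+0+1+0=2 → 10/17 = 0.58824
  anger: TP=9, FP=3+0+2+1=6, FN=1+2+3+1=7 → 18/31 = 0.58065
  joy: TP=10, FP=2+1+3+2=8, FN=0+1+2+0=3 → 20/31 = 0.64516
  sad: TP=9, FP=1+0+1+0=2, FN=2+2+1+2=7 → 18/27 = 0.66667
Macro-F1 score = mean = (0.28571 + 0.58824 + 0.58065 + 0.64516 + 0.66667) / 5 = 0.5533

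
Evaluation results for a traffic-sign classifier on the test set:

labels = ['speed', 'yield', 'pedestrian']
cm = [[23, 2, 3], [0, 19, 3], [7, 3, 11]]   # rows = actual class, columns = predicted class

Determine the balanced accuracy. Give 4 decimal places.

Balanced accuracy = mean of per-class recall.
  speed: recall = 23/28 = 0.82143
  yield: recall = 19/22 = 0.86364
  pedestrian: recall = 11/21 = 0.52381
Mean = (0.82143 + 0.86364 + 0.52381) / 3 = 0.7363

0.7363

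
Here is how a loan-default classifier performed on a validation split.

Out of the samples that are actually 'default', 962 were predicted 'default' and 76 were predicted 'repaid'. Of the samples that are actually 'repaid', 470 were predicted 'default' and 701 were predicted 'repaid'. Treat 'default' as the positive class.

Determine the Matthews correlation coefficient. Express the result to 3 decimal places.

0.549

MCC = (TP·TN − FP·FN) / √((TP+FP)(TP+FN)(TN+FP)(TN+FN))
Numerator = 962·701 − 470·76 = 638642
Denominator = √(1432·1038·1171·777) = √1352440866672 = 1162944.9113
MCC = 638642 / 1162944.9113 = 0.549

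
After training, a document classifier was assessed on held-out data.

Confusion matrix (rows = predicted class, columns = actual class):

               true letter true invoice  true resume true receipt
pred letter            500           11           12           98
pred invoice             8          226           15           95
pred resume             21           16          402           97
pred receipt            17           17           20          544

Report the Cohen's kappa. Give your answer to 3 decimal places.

Observed agreement pₒ = trace/N = 1672/2099 = 0.7966
Expected agreement pₑ = Σ (rowᵢ·colᵢ)/N² = (546·621 + 270·344 + 449·536 + 834·598)/2099² = 0.2659
κ = (pₒ − pₑ)/(1 − pₑ) = (0.7966 − 0.2659)/(1 − 0.2659) = 0.723

0.723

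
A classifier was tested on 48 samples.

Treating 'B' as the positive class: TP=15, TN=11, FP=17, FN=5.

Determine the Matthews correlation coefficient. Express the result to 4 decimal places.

MCC = (TP·TN − FP·FN) / √((TP+FP)(TP+FN)(TN+FP)(TN+FN))
Numerator = 15·11 − 17·5 = 80
Denominator = √(32·20·28·16) = √286720 = 535.4624
MCC = 80 / 535.4624 = 0.1494

0.1494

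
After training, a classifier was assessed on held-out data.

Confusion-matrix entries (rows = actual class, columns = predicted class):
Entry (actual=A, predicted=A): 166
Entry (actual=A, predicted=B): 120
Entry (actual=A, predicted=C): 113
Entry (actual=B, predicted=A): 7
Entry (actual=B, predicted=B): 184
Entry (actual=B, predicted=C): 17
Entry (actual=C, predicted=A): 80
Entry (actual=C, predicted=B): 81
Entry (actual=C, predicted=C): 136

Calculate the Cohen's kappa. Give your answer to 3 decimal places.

Observed agreement pₒ = trace/N = 486/904 = 0.5376
Expected agreement pₑ = Σ (rowᵢ·colᵢ)/N² = (399·253 + 208·385 + 297·266)/904² = 0.3182
κ = (pₒ − pₑ)/(1 − pₑ) = (0.5376 − 0.3182)/(1 − 0.3182) = 0.322

0.322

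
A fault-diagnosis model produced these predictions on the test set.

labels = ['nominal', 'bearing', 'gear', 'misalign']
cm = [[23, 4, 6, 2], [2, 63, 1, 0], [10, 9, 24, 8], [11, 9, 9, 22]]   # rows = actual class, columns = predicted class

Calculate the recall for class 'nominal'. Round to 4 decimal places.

0.6571

One-vs-rest for 'nominal': TP = diagonal; FP = other classes predicted 'nominal'; FN = 'nominal' predicted as other.
recall = TP/(TP+FN).
nominal: TP=23, FN=4+6+2=12 → 23/35 = 0.65714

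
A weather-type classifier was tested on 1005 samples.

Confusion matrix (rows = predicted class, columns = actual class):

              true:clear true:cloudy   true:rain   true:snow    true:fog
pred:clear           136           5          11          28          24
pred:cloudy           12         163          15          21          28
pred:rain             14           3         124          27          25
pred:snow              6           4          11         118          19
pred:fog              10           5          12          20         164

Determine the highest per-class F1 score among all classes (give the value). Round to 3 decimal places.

0.778

Per-class F1 score (2·TP/(2·TP+FP+FN)):
  clear: TP=136, FP=5+11+28+24=68, FN=12+14+6+10=42 → 272/382 = 0.7120
  cloudy: TP=163, FP=12+15+21+28=76, FN=5+3+4+5=17 → 326/419 = 0.7780
  rain: TP=124, FP=14+3+27+25=69, FN=11+15+11+12=49 → 248/366 = 0.6776
  snow: TP=118, FP=6+4+11+19=40, FN=28+21+27+20=96 → 236/372 = 0.6344
  fog: TP=164, FP=10+5+12+20=47, FN=24+28+25+19=96 → 328/471 = 0.6964
Highest is class 'cloudy' with F1 score = 0.778.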